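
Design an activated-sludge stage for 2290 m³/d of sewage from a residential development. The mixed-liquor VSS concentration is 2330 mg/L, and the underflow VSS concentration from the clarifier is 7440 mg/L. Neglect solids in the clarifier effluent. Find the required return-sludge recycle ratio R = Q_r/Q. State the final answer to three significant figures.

R ≈ 0.456

Mass balance around the secondary clarifier (neglecting effluent solids): R = X / (X_r − X) = 2330 / (7440 − 2330) = 0.4560.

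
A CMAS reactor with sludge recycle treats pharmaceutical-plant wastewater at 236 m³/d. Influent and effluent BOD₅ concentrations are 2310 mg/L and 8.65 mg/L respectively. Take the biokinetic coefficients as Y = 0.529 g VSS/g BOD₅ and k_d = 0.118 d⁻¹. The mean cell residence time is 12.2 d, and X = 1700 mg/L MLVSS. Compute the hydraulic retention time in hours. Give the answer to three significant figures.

Steady-state biomass mass balance: V·X·(1 + k_d·θ_c) = Y·Q·(S₀ − S)·θ_c, so V = 0.529 × 236 × (2310 − 8.65) × 12.2 / [1700 × (1 + 0.118 × 12.2)] = 3.51×10^6 / 4147 = 845.2 m³.
Hydraulic retention time τ = V/Q = 845.2 / 236 = 3.581 d = 85.95 h.

τ ≈ 85.9 h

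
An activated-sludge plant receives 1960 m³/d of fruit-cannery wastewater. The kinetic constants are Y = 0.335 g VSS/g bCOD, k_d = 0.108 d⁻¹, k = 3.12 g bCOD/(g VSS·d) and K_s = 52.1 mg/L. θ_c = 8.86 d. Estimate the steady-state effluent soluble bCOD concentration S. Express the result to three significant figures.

S ≈ 14.0 mg/L

From the Monod/SRT balance for a CMAS, S = K_s·(1+k_d θ_c)/[θ_c·(Y k − k_d) − 1] = 52.1 × (1 + 0.108 × 8.86) / [8.86 × (0.335 × 3.12 − 0.108) − 1] = 102.0 / 7.304 = 13.96 mg/L.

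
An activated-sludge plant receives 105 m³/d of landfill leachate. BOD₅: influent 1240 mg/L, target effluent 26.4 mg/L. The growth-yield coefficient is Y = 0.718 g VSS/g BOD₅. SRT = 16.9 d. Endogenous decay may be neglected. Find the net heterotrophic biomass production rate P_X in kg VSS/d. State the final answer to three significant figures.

With endogenous decay neglected, the observed yield equals the true yield: Y_obs = Y = 0.718 g VSS/g BOD₅.
Mass of BOD₅ removed per day: Q(S₀ − S) = 105 × 1214 g/m³ = 127.4 kg/d.
Net biomass production P_X = Y_obs × Q·(S₀ − S) = 0.7180 × 127.4 = 91.49 kg VSS/d.

P_X ≈ 91.5 kg VSS/d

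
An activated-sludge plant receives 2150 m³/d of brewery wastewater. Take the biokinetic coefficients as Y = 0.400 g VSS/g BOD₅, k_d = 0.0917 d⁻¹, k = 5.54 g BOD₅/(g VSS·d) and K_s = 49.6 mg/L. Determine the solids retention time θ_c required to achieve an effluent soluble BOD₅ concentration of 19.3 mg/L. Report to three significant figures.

At the target effluent, Y k S/(K_s+S) = 0.400×5.54×19.3/68.90 = 0.6207 d⁻¹.
1/θ_c = 0.6207 − 0.0917 = 0.5290 d⁻¹, so θ_c = 1.890 d.

θ_c ≈ 1.89 d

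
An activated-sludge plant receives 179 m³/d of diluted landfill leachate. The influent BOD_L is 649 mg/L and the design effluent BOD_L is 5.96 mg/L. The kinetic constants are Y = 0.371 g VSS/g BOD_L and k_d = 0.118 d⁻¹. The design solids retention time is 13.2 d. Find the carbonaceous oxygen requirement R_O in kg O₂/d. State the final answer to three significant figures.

R_O ≈ 91.4 kg O₂/d

Correct the yield for decay: Y_obs = Y/(1 + k_d θ_c) = 0.371 / (1 + 0.118 × 13.2) = 0.371 / 2.558 = 0.1451.
Substrate removed = Q·(S₀ − S) = 179 m³/d × (649 − 5.96) g/m³ = 1.15×10^5 g/d = 115.1 kg/d.
Net sludge production P_X = 0.1451 × 115.1 = 16.70 kg VSS/d.
Carbonaceous O₂ demand = substrate oxidised − cell-mass equivalent = 115.1 − 1.42 × 16.70 = 91.39 kg O₂/d.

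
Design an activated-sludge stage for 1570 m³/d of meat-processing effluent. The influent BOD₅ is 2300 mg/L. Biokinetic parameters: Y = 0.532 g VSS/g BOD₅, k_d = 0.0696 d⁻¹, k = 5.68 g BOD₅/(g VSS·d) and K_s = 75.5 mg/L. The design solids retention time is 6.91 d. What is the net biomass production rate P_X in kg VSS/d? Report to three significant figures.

From the Monod/SRT balance for a CMAS, S = K_s·(1+k_d θ_c)/[θ_c·(Y k − k_d) − 1] = 75.5 × (1 + 0.0696 × 6.91) / [6.91 × (0.532 × 5.68 − 0.0696) − 1] = 111.8 / 19.40 = 5.764 mg/L.
Y_obs = Y / (1 + k_d θ_c) = 0.532 / (1 + 0.0696 × 6.91) = 0.532 / 1.481 = 0.3592.
ΔS = 2300 − 5.76 = 2294 mg/L, so the substrate removal rate is 1570 × 2294/1000 = 3602 kg BOD₅/d.
So the net sludge growth is P_X = 0.3592 × 3602 = 1294 kg VSS/d.

P_X ≈ 1290 kg VSS/d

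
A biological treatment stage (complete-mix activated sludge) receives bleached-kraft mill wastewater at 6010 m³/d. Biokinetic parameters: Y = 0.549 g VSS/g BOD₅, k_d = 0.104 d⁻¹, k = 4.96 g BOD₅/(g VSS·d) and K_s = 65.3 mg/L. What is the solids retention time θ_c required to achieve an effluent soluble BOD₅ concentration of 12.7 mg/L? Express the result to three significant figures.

At the target effluent, Y k S/(K_s+S) = 0.549×4.96×12.7/78.00 = 0.4434 d⁻¹.
1/θ_c = 0.4434 − 0.104 = 0.3394 d⁻¹, so θ_c = 2.947 d.

θ_c ≈ 2.95 d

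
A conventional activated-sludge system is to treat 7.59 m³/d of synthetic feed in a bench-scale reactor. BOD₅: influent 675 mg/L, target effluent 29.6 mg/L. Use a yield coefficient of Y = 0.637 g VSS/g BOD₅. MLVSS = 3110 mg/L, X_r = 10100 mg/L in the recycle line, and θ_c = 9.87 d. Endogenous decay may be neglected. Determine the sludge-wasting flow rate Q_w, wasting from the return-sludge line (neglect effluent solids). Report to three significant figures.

Q_w ≈ 0.309 m³/d

V·X = Y·Q·ΔS·θ_c gives V = 0.637 × 7.59 × (675 − 29.6) × 9.87 / 3110 = 9.903 m³.
Q_w = (V·X)/(θ_c X_r) = 9.903 × 3110 / (9.87 × 10100) = 0.3090 m³/d.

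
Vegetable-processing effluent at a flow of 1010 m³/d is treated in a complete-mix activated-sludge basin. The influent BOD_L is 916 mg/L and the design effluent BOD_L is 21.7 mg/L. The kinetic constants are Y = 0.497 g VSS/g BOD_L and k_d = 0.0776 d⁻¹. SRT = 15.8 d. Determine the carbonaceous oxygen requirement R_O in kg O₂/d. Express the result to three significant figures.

Observed yield with endogenous decay: Y_obs = Y / (1 + k_d·θ_c) = 0.497 / (1 + 0.0776 × 15.8) = 0.497 / 2.226 = 0.2233 g VSS/g BOD_L.
Mass of BOD_L removed per day: Q(S₀ − S) = 1010 × 894.3 g/m³ = 903.2 kg/d.
P_X = Y_obs·Q·(S₀ − S) = 0.2233 × 903.2 = 201.7 kg VSS/d.
R_O = Q·(S₀ − S) − 1.42·P_X = 903.2 − 1.42 × 201.7 = 616.9 kg O₂/d.

R_O ≈ 617 kg O₂/d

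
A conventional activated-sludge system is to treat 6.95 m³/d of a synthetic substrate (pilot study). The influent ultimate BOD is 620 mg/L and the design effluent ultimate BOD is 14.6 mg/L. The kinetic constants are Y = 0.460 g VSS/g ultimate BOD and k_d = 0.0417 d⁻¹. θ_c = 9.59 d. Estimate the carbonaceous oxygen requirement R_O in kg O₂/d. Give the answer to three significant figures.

R_O ≈ 2.24 kg O₂/d

Y_obs = Y / (1 + k_d θ_c) = 0.460 / (1 + 0.0417 × 9.59) = 0.460 / 1.400 = 0.3286.
Q·(S₀ − S) = 6.95 × (620 − 14.6) × 10⁻³ = 4.208 kg/d removed.
Net sludge production P_X = 0.3286 × 4.208 = 1.383 kg VSS/d.
R_O = Q·ΔS − 1.42 P_X = 4.208 − 1.963 = 2.244 kg O₂/d.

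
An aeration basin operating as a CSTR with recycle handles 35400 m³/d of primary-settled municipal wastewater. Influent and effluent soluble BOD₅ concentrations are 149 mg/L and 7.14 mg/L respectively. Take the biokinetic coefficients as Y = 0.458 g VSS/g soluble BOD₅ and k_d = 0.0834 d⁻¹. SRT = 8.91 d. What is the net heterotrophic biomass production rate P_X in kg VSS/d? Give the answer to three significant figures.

P_X ≈ 1320 kg VSS/d

The observed yield is Y_obs = Y/(1 + k_d·θ_c) = 0.458 / (1 + 0.0834 × 8.91) = 0.458 / 1.743 = 0.2628 g VSS per g soluble BOD₅ removed.
Q·(S₀ − S) = 35400 × (149 − 7.14) × 10⁻³ = 5022 kg/d removed.
Biomass produced: P_X = Y_obs·Q·ΔS = 0.2628 × 5022 ≈ 1319 kg VSS/d.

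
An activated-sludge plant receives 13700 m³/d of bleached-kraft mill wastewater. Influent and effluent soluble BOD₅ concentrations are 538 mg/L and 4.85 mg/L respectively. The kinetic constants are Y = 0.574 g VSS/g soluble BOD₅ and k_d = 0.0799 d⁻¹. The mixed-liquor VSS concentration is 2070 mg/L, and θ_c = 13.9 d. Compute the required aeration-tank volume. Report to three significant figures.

V ≈ 13300 m³

Rearranging the biomass balance for a CMAS with decay, V = Y·Q·ΔS·θ_c / [X·(1+k_d θ_c)] = 0.574 × 13700 × (538 − 4.85) × 13.9 / [2070 × (1 + 0.0799 × 13.9)] = 5.83×10^7 / 4369 = 13339 m³.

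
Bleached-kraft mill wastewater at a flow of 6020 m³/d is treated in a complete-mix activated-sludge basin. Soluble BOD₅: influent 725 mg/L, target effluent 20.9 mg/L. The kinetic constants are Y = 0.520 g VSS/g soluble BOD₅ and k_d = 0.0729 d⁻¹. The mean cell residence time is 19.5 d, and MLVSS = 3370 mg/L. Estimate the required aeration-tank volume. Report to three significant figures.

Rearranging the biomass balance for a CMAS with decay, V = Y·Q·ΔS·θ_c / [X·(1+k_d θ_c)] = 0.520 × 6020 × (725 − 20.9) × 19.5 / [3370 × (1 + 0.0729 × 19.5)] = 4.3×10^7 / 8161 = 5267 m³.

V ≈ 5270 m³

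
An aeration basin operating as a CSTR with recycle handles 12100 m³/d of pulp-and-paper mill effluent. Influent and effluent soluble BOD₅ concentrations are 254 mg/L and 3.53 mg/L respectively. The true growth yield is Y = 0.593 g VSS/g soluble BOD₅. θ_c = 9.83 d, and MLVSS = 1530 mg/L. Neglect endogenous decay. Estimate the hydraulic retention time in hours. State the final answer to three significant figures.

V·X = Y·Q·ΔS·θ_c gives V = 0.593 × 12100 × (254 − 3.53) × 9.83 / 1530 = 11547 m³.
Hydraulic retention time τ = V/Q = 11547 / 12100 = 0.9543 d = 22.90 h.

τ ≈ 22.9 h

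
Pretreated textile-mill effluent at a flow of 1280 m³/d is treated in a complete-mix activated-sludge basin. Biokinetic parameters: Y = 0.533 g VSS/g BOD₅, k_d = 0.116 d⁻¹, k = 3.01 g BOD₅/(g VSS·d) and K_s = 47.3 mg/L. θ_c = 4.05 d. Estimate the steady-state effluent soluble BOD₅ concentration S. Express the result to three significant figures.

S ≈ 13.8 mg/L

For a completely mixed reactor with recycle the Lawrence–McCarty relation gives S = K_s·(1 + k_d·θ_c) / [θ_c·(Y·k − k_d) − 1] = 47.3 × (1 + 0.116 × 4.05) / [4.05 × (0.533 × 3.01 − 0.116) − 1] = 69.52 / 5.028 = 13.83 mg/L.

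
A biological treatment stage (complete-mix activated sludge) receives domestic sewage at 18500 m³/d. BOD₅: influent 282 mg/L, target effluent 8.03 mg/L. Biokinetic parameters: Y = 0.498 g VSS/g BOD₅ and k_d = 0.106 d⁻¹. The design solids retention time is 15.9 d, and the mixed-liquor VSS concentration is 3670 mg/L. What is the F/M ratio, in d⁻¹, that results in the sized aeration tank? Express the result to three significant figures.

F/M ≈ 0.349 d⁻¹

From the SRT design equation V = Y Q (S₀−S) θ_c / [X (1 + k_d θ_c)] = 0.498 × 18500 × (282 − 8.03) × 15.9 / [3670 × (1 + 0.106 × 15.9)] = 4.01×10^7 / 9855 = 4072 m³.
F/M = applied load / biomass = Q·S₀/(V·X) = 18500 × 282 / (4072 × 3670) = 0.3491 d⁻¹.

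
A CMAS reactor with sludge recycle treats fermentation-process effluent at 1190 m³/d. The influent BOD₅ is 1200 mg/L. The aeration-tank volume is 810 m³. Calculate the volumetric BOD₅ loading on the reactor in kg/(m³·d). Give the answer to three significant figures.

L_v = Q S₀ / V = 1190 × 1200 × 10⁻³ / 810.0 = 1.763 kg/(m³·d).

L_v ≈ 1.76 kg BOD₅/(m³·d)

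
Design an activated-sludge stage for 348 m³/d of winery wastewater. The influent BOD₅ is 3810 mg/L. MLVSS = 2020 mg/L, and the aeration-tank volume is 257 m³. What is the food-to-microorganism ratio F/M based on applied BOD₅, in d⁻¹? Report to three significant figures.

F/M ≈ 2.55 d⁻¹

F/M = applied load / biomass = Q·S₀/(V·X) = 348 × 3810 / (257.0 × 2020) = 2.554 d⁻¹.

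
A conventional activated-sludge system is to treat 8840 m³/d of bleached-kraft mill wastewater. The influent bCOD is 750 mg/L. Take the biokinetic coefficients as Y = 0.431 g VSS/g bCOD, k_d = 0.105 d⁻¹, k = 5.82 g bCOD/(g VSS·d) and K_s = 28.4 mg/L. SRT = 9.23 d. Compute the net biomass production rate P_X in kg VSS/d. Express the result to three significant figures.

P_X ≈ 1450 kg VSS/d

Effluent substrate depends only on kinetics and SRT: S = K_s(1 + k_d θ_c) / [θ_c(Yk − k_d) − 1] = 28.4 × (1 + 0.105 × 9.23) / [9.23 × (0.431 × 5.82 − 0.105) − 1] = 55.92 / 21.18 = 2.640 mg/L.
The observed yield is Y_obs = Y/(1 + k_d·θ_c) = 0.431 / (1 + 0.105 × 9.23) = 0.431 / 1.969 = 0.2189 g VSS per g bCOD removed.
Q·(S₀ − S) = 8840 × (750 − 2.64) × 10⁻³ = 6607 kg/d removed.
Biomass produced: P_X = Y_obs·Q·ΔS = 0.2189 × 6607 ≈ 1446 kg VSS/d.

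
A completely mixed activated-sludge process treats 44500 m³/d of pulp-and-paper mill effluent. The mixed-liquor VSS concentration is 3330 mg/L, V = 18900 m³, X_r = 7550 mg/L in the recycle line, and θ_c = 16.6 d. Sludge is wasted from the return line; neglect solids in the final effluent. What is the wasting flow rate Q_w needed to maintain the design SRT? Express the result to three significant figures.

Q_w = (V·X)/(θ_c X_r) = 18900 × 3330 / (16.6 × 7550) = 502.2 m³/d.

Q_w ≈ 502 m³/d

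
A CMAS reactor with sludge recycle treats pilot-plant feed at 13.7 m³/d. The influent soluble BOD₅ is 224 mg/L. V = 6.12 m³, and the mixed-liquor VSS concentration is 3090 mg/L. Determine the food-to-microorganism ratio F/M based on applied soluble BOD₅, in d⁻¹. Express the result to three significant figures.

Food-to-microorganism ratio F/M = Q S₀ / (V X) = 13.7 × 224 / (6.120 × 3090) = 0.1623 d⁻¹.

F/M ≈ 0.162 d⁻¹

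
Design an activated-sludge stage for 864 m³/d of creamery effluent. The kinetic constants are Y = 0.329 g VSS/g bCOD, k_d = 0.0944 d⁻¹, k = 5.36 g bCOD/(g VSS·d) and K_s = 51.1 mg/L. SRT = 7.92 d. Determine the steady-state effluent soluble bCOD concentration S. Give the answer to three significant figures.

S ≈ 7.31 mg/L

From the Monod/SRT balance for a CMAS, S = K_s·(1+k_d θ_c)/[θ_c·(Y k − k_d) − 1] = 51.1 × (1 + 0.0944 × 7.92) / [7.92 × (0.329 × 5.36 − 0.0944) − 1] = 89.30 / 12.22 = 7.309 mg/L.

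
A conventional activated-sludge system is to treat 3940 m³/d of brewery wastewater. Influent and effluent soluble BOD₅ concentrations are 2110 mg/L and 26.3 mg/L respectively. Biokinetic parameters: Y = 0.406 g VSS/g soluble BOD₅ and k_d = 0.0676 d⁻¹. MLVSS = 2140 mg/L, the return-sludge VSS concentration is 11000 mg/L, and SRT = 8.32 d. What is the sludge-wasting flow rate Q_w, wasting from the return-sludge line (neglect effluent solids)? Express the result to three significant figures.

Q_w ≈ 194 m³/d

From the SRT design equation V = Y Q (S₀−S) θ_c / [X (1 + k_d θ_c)] = 0.406 × 3940 × (2110 − 26.3) × 8.32 / [2140 × (1 + 0.0676 × 8.32)] = 2.77×10^7 / 3344 = 8294 m³.
θ_c = V·X/(Q_w·X_r) when wasting from the recycle, so Q_w = V·X/(θ_c·X_r) = 8294 × 2140 / (8.32 × 11000) = 193.9 m³/d.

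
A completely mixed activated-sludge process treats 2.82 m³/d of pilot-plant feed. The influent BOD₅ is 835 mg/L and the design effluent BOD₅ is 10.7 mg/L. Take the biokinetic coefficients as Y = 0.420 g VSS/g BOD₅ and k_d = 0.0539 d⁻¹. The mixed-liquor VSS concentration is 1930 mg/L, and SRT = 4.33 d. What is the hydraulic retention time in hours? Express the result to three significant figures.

τ ≈ 15.1 h

From the SRT design equation V = Y Q (S₀−S) θ_c / [X (1 + k_d θ_c)] = 0.420 × 2.82 × (835 − 10.7) × 4.33 / [1930 × (1 + 0.0539 × 4.33)] = 4.23×10^3 / 2380 = 1.776 m³.
τ = V/Q = 1.776/2.82 = 0.6297 d, or 15.11 h.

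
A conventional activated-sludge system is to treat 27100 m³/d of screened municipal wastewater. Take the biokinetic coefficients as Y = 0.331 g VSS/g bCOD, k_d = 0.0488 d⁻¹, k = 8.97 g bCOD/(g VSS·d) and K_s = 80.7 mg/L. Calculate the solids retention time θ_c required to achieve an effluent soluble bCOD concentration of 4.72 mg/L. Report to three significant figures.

From 1/θ_c = Y·k·S/(K_s + S) − k_d: Y·k·S/(K_s+S) = 0.331 × 8.97 × 4.72 / (80.7 + 4.72) = 0.1641 d⁻¹.
θ_c = 1/(μ − k_d) = 1/(0.1641 − 0.0488) = 1/0.1153 = 8.676 d.

θ_c ≈ 8.68 d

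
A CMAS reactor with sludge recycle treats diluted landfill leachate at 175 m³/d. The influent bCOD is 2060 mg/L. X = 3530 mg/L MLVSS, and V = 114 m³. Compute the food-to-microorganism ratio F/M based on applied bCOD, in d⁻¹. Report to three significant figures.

Food-to-microorganism ratio F/M = Q S₀ / (V X) = 175 × 2060 / (114.0 × 3530) = 0.8958 d⁻¹.

F/M ≈ 0.896 d⁻¹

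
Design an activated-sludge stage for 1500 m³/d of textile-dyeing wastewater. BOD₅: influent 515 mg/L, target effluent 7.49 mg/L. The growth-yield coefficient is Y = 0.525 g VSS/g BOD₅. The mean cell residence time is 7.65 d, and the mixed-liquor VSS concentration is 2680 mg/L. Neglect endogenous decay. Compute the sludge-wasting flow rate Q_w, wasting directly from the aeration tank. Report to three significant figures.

Biomass mass balance (decay neglected): V·X = Y·Q·(S₀ − S)·θ_c, so V = 0.525 × 1500 × (515 − 7.49) × 7.65 / 2680 = 1141 m³.
Wasting from the aeration tank: Q_w = V / θ_c = 1141 / 7.65 = 149.1 m³/d.

Q_w ≈ 149 m³/d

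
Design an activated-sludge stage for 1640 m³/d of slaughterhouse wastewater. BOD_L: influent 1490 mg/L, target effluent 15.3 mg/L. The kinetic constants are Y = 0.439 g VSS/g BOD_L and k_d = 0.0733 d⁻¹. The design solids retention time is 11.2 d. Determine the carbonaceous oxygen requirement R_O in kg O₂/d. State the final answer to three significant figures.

The observed yield is Y_obs = Y/(1 + k_d·θ_c) = 0.439 / (1 + 0.0733 × 11.2) = 0.439 / 1.821 = 0.2411 g VSS per g BOD_L removed.
Mass of BOD_L removed per day: Q(S₀ − S) = 1640 × 1475 g/m³ = 2419 kg/d.
Net sludge production P_X = 0.2411 × 2419 = 583.1 kg VSS/d.
Carbonaceous O₂ demand = substrate oxidised − cell-mass equivalent = 2419 − 1.42 × 583.1 = 1591 kg O₂/d.

R_O ≈ 1590 kg O₂/d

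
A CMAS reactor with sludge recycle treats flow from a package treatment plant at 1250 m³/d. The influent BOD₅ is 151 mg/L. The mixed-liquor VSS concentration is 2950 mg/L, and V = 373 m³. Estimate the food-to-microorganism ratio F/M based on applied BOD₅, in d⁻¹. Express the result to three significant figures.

F/M ≈ 0.172 d⁻¹

F/M = applied load / biomass = Q·S₀/(V·X) = 1250 × 151 / (373.0 × 2950) = 0.1715 d⁻¹.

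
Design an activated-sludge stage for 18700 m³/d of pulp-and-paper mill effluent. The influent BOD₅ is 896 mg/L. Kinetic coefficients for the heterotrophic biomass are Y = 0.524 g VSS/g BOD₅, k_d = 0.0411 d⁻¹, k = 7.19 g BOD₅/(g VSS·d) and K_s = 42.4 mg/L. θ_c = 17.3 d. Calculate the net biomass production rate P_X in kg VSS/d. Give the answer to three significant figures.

P_X ≈ 5120 kg VSS/d

Effluent substrate depends only on kinetics and SRT: S = K_s(1 + k_d θ_c) / [θ_c(Yk − k_d) − 1] = 42.4 × (1 + 0.0411 × 17.3) / [17.3 × (0.524 × 7.19 − 0.0411) − 1] = 72.55 / 63.47 = 1.143 mg/L.
Observed yield with endogenous decay: Y_obs = Y / (1 + k_d·θ_c) = 0.524 / (1 + 0.0411 × 17.3) = 0.524 / 1.711 = 0.3062 g VSS/g BOD₅.
ΔS = 896 − 1.14 = 894.9 mg/L, so the substrate removal rate is 18700 × 894.9/1000 = 16734 kg BOD₅/d.
P_X = Y_obs · Q(S₀ − S) = 0.3062 × 16734 = 5125 kg VSS/d.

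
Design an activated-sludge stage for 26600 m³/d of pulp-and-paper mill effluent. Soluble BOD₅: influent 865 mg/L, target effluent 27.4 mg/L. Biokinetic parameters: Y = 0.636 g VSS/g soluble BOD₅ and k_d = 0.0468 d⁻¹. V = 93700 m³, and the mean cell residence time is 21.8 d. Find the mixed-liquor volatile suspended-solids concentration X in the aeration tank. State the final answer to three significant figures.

Solving the biomass balance for X: X = Y Q (S₀−S) θ_c / [V (1+k_d θ_c)] = 0.636 × 26600 × (865 − 27.4) × 21.8 / [93700 × (1 + 0.0468 × 21.8)] = 1632 mg/L.

X ≈ 1630 mg/L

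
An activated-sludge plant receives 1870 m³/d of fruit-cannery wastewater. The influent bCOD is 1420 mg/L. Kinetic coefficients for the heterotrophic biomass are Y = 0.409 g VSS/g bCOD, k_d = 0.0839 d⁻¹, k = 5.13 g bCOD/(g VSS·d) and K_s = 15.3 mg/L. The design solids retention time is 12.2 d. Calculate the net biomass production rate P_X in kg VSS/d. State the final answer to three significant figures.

P_X ≈ 536 kg VSS/d

For a completely mixed reactor with recycle the Lawrence–McCarty relation gives S = K_s·(1 + k_d·θ_c) / [θ_c·(Y·k − k_d) − 1] = 15.3 × (1 + 0.0839 × 12.2) / [12.2 × (0.409 × 5.13 − 0.0839) − 1] = 30.96 / 23.57 = 1.313 mg/L.
Correct the yield for decay: Y_obs = Y/(1 + k_d θ_c) = 0.409 / (1 + 0.0839 × 12.2) = 0.409 / 2.024 = 0.2021.
Substrate removed = Q·(S₀ − S) = 1870 m³/d × (1420 − 1.31) g/m³ = 2.65×10^6 g/d = 2653 kg/d.
So the net sludge growth is P_X = 0.2021 × 2653 = 536.2 kg VSS/d.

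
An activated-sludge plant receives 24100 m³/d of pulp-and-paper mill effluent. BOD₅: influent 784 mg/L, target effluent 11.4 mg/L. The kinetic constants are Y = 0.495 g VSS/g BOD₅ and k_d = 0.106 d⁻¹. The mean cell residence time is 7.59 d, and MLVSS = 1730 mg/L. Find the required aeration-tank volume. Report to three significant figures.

V ≈ 22400 m³

Rearranging the biomass balance for a CMAS with decay, V = Y·Q·ΔS·θ_c / [X·(1+k_d θ_c)] = 0.495 × 24100 × (784 − 11.4) × 7.59 / [1730 × (1 + 0.106 × 7.59)] = 7×10^7 / 3122 = 22408 m³.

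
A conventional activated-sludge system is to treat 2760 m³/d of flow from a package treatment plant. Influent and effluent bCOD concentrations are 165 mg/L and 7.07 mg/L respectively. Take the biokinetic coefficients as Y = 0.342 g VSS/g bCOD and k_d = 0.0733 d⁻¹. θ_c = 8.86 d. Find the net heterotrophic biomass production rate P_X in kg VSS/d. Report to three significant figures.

Correct the yield for decay: Y_obs = Y/(1 + k_d θ_c) = 0.342 / (1 + 0.0733 × 8.86) = 0.342 / 1.649 = 0.2073.
Substrate removed = Q·(S₀ − S) = 2760 m³/d × (165 − 7.07) g/m³ = 4.36×10^5 g/d = 435.9 kg/d.
Biomass produced: P_X = Y_obs·Q·ΔS = 0.2073 × 435.9 ≈ 90.38 kg VSS/d.

P_X ≈ 90.4 kg VSS/d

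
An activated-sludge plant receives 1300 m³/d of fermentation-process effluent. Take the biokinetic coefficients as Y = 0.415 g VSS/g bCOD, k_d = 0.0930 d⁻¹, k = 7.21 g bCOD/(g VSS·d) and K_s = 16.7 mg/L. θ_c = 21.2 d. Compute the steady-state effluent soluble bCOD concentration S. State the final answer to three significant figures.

S ≈ 0.821 mg/L

For a completely mixed reactor with recycle the Lawrence–McCarty relation gives S = K_s·(1 + k_d·θ_c) / [θ_c·(Y·k − k_d) − 1] = 16.7 × (1 + 0.0930 × 21.2) / [21.2 × (0.415 × 7.21 − 0.0930) − 1] = 49.63 / 60.46 = 0.8208 mg/L.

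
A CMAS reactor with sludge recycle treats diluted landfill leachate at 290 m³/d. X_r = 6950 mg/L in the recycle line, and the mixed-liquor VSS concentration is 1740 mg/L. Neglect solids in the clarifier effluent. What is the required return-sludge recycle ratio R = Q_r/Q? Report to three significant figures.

Solids balance on the clarifier gives (1+R)X = R·X_r, so R = X/(X_r − X) = 1740 / (6950 − 1740) = 0.3340.

R ≈ 0.334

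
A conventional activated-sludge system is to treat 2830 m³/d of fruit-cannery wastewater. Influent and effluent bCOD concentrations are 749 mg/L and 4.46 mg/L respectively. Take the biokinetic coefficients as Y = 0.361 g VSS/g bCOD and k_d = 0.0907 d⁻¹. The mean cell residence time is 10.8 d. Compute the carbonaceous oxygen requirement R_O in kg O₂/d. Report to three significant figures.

Y_obs = Y / (1 + k_d θ_c) = 0.361 / (1 + 0.0907 × 10.8) = 0.361 / 1.980 = 0.1824.
Substrate removed = Q·(S₀ − S) = 2830 m³/d × (749 − 4.46) g/m³ = 2.11×10^6 g/d = 2107 kg/d.
Biomass synthesised: P_X = Y_obs × 2107 = 384.2 kg VSS/d.
R_O = Q·(S₀ − S) − 1.42·P_X = 2107 − 1.42 × 384.2 = 1561 kg O₂/d.

R_O ≈ 1560 kg O₂/d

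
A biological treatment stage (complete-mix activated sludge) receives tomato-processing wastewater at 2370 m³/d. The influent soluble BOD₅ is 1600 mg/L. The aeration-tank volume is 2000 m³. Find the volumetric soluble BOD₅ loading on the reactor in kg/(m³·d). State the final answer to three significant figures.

Volumetric loading L_v = Q·S₀ / V = 2370 × 1600 g/m³ / 2000 m³ = 1896 g/(m³·d) = 1.896 kg soluble BOD₅/(m³·d).

L_v ≈ 1.90 kg soluble BOD₅/(m³·d)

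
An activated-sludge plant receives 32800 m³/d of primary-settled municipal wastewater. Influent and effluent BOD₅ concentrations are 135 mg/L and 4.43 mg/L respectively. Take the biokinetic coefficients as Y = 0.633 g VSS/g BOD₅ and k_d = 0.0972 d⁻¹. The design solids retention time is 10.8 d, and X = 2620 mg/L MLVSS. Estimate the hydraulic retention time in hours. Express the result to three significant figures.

τ ≈ 3.99 h

Steady-state biomass mass balance: V·X·(1 + k_d·θ_c) = Y·Q·(S₀ − S)·θ_c, so V = 0.633 × 32800 × (135 − 4.43) × 10.8 / [2620 × (1 + 0.0972 × 10.8)] = 2.93×10^7 / 5370 = 5452 m³.
Hydraulic retention time τ = V/Q = 5452 / 32800 = 0.1662 d = 3.989 h.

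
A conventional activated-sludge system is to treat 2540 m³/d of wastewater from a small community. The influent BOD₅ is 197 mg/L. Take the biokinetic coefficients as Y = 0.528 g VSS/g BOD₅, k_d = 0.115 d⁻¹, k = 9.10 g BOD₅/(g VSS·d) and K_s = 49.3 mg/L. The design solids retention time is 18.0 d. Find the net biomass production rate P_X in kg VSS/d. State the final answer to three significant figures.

For a completely mixed reactor with recycle the Lawrence–McCarty relation gives S = K_s·(1 + k_d·θ_c) / [θ_c·(Y·k − k_d) − 1] = 49.3 × (1 + 0.115 × 18.0) / [18.0 × (0.528 × 9.10 − 0.115) − 1] = 151.4 / 83.42 = 1.814 mg/L.
Y_obs = Y / (1 + k_d θ_c) = 0.528 / (1 + 0.115 × 18.0) = 0.528 / 3.070 = 0.1720.
Mass of BOD₅ removed per day: Q(S₀ − S) = 2540 × 195.2 g/m³ = 495.8 kg/d.
P_X = Y_obs · Q(S₀ − S) = 0.1720 × 495.8 = 85.27 kg VSS/d.

P_X ≈ 85.3 kg VSS/d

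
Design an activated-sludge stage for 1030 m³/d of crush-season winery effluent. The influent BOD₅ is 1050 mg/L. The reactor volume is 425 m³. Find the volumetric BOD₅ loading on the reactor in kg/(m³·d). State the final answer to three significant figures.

L_v ≈ 2.54 kg BOD₅/(m³·d)

L_v = Q S₀ / V = 1030 × 1050 × 10⁻³ / 425.0 = 2.545 kg/(m³·d).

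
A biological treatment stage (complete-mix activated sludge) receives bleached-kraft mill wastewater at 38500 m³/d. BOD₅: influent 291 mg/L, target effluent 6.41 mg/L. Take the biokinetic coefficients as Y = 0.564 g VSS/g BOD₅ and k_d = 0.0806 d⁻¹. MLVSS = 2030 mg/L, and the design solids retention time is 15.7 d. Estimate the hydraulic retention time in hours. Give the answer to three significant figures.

Steady-state biomass mass balance: V·X·(1 + k_d·θ_c) = Y·Q·(S₀ − S)·θ_c, so V = 0.564 × 38500 × (291 − 6.41) × 15.7 / [2030 × (1 + 0.0806 × 15.7)] = 9.7×10^7 / 4599 = 21097 m³.
Hydraulic retention time τ = V/Q = 21097 / 38500 = 0.5480 d = 13.15 h.

τ ≈ 13.2 h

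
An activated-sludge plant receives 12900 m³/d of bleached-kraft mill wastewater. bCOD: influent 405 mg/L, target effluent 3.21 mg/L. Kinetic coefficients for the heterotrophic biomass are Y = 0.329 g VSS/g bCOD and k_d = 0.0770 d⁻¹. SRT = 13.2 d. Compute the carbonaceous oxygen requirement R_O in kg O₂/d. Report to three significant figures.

Correct the yield for decay: Y_obs = Y/(1 + k_d θ_c) = 0.329 / (1 + 0.0770 × 13.2) = 0.329 / 2.016 = 0.1632.
Substrate removed = Q·(S₀ − S) = 12900 m³/d × (405 − 3.21) g/m³ = 5.18×10^6 g/d = 5183 kg/d.
Biomass synthesised: P_X = Y_obs × 5183 = 845.7 kg VSS/d.
Carbonaceous O₂ demand = substrate oxidised − cell-mass equivalent = 5183 − 1.42 × 845.7 = 3982 kg O₂/d.

R_O ≈ 3980 kg O₂/d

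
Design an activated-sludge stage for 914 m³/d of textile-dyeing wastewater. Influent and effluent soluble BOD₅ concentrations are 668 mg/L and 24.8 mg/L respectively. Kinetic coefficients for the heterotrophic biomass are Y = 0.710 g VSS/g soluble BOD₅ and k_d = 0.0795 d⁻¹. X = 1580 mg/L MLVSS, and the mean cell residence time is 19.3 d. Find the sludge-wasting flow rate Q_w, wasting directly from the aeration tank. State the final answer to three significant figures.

Rearranging the biomass balance for a CMAS with decay, V = Y·Q·ΔS·θ_c / [X·(1+k_d θ_c)] = 0.710 × 914 × (668 − 24.8) × 19.3 / [1580 × (1 + 0.0795 × 19.3)] = 8.06×10^6 / 4004 = 2012 m³.
For wasting at MLVSS concentration, Q_w = V/θ_c = 2012/19.3 = 104.2 m³/d.

Q_w ≈ 104 m³/d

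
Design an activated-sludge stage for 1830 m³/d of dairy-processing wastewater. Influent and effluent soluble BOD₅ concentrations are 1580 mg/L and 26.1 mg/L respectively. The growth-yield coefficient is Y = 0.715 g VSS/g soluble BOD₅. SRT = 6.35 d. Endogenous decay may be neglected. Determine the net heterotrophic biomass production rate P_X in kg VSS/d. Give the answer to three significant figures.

With endogenous decay neglected, the observed yield equals the true yield: Y_obs = Y = 0.715 g VSS/g soluble BOD₅.
ΔS = 1580 − 26.1 = 1554 mg/L, so the substrate removal rate is 1830 × 1554/1000 = 2844 kg soluble BOD₅/d.
Net biomass production P_X = Y_obs × Q·(S₀ − S) = 0.7150 × 2844 = 2033 kg VSS/d.

P_X ≈ 2030 kg VSS/d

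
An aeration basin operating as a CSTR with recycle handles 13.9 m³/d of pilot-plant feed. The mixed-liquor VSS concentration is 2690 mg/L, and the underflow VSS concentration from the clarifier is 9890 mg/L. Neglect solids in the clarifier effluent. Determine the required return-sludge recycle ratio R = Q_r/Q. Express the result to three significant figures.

R ≈ 0.374

R = Q_r/Q = X/(X_r − X) = 2690 / (9890 − 2690) = 0.3736.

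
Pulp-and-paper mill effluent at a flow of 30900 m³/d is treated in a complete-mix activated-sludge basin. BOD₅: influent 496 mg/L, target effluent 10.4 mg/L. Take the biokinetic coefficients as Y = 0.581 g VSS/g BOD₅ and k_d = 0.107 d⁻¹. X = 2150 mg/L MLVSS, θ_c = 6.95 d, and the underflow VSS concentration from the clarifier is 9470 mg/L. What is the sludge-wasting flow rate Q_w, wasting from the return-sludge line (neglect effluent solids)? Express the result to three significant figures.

Steady-state biomass mass balance: V·X·(1 + k_d·θ_c) = Y·Q·(S₀ − S)·θ_c, so V = 0.581 × 30900 × (496 − 10.4) × 6.95 / [2150 × (1 + 0.107 × 6.95)] = 6.06×10^7 / 3749 = 16162 m³.
θ_c = V·X/(Q_w·X_r) when wasting from the recycle, so Q_w = V·X/(θ_c·X_r) = 16162 × 2150 / (6.95 × 9470) = 528.0 m³/d.

Q_w ≈ 528 m³/d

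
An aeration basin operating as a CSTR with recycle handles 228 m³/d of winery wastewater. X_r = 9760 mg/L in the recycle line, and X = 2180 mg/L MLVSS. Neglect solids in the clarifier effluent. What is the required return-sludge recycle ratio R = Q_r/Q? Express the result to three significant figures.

Solids balance on the clarifier gives (1+R)X = R·X_r, so R = X/(X_r − X) = 2180 / (9760 − 2180) = 0.2876.

R ≈ 0.288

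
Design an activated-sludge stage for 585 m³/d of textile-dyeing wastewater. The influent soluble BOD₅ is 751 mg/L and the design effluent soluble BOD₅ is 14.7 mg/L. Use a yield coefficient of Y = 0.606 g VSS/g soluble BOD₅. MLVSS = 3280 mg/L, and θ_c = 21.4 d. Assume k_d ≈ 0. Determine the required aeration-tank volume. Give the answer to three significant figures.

V ≈ 1700 m³

With k_d = 0 the design equation reduces to V = Y Q (S₀−S) θ_c / X = 0.606 × 585 × (751 − 14.7) × 21.4 / 3280 = 1703 m³.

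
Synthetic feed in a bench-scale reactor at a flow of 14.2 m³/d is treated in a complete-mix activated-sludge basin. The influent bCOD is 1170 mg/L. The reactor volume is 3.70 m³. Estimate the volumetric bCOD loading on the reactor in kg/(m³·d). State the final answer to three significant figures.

Applied bCOD load per unit volume = Q·S₀/V = (14.2 × 1170/1000)/3.700 = 4.490 kg bCOD·m⁻³·d⁻¹.

L_v ≈ 4.49 kg bCOD/(m³·d)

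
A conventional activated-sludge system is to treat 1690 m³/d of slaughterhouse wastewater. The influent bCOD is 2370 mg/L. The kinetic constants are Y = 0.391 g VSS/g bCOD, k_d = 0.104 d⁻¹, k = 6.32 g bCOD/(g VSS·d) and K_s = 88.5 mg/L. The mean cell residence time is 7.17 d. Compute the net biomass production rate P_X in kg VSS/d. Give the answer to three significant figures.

P_X ≈ 893 kg VSS/d

Effluent substrate depends only on kinetics and SRT: S = K_s(1 + k_d θ_c) / [θ_c(Yk − k_d) − 1] = 88.5 × (1 + 0.104 × 7.17) / [7.17 × (0.391 × 6.32 − 0.104) − 1] = 154.5 / 15.97 = 9.673 mg/L.
Y_obs = Y / (1 + k_d θ_c) = 0.391 / (1 + 0.104 × 7.17) = 0.391 / 1.746 = 0.2240.
Q·(S₀ − S) = 1690 × (2370 − 9.67) × 10⁻³ = 3989 kg/d removed.
Net biomass production P_X = Y_obs × Q·(S₀ − S) = 0.2240 × 3989 = 893.5 kg VSS/d.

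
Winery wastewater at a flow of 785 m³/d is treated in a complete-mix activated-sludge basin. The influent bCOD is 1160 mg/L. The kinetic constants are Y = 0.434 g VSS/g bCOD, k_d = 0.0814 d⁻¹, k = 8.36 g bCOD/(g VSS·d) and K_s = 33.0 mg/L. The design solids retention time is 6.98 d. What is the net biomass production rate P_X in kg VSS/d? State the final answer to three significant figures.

From the Monod/SRT balance for a CMAS, S = K_s·(1+k_d θ_c)/[θ_c·(Y k − k_d) − 1] = 33.0 × (1 + 0.0814 × 6.98) / [6.98 × (0.434 × 8.36 − 0.0814) − 1] = 51.75 / 23.76 = 2.178 mg/L.
Observed yield with endogenous decay: Y_obs = Y / (1 + k_d·θ_c) = 0.434 / (1 + 0.0814 × 6.98) = 0.434 / 1.568 = 0.2768 g VSS/g bCOD.
Substrate removed = Q·(S₀ − S) = 785 m³/d × (1160 − 2.18) g/m³ = 9.09×10^5 g/d = 908.9 kg/d.
Net biomass production P_X = Y_obs × Q·(S₀ − S) = 0.2768 × 908.9 = 251.5 kg VSS/d.

P_X ≈ 252 kg VSS/d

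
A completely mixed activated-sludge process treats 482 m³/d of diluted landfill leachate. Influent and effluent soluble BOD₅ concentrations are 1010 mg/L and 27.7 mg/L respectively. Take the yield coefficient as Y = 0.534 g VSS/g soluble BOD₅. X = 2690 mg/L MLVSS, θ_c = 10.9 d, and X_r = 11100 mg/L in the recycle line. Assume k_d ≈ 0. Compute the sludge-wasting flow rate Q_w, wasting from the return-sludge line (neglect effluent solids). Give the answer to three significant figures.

Q_w ≈ 22.8 m³/d

Biomass mass balance (decay neglected): V·X = Y·Q·(S₀ − S)·θ_c, so V = 0.534 × 482 × (1010 − 27.7) × 10.9 / 2690 = 1024 m³.
Wasting from the return line (neglecting effluent solids): Q_w = V·X / (θ_c·X_r) = 1024 × 2690 / (10.9 × 11100) = 22.78 m³/d.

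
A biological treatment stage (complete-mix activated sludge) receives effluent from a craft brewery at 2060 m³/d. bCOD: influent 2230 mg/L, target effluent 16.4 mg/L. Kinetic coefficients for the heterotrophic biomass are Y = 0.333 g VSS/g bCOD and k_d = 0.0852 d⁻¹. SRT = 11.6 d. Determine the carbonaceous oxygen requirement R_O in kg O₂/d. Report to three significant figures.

R_O ≈ 3480 kg O₂/d

Observed yield with endogenous decay: Y_obs = Y / (1 + k_d·θ_c) = 0.333 / (1 + 0.0852 × 11.6) = 0.333 / 1.988 = 0.1675 g VSS/g bCOD.
ΔS = 2230 − 16.4 = 2214 mg/L, so the substrate removal rate is 2060 × 2214/1000 = 4560 kg bCOD/d.
P_X = Y_obs·Q·(S₀ − S) = 0.1675 × 4560 = 763.7 kg VSS/d.
R_O = Q·(S₀ − S) − 1.42·P_X = 4560 − 1.42 × 763.7 = 3476 kg O₂/d.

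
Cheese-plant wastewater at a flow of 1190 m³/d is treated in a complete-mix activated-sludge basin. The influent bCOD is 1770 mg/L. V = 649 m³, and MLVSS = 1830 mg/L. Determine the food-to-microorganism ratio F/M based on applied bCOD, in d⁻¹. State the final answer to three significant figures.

F/M ≈ 1.77 d⁻¹

Food-to-microorganism ratio F/M = Q S₀ / (V X) = 1190 × 1770 / (649.0 × 1830) = 1.773 d⁻¹.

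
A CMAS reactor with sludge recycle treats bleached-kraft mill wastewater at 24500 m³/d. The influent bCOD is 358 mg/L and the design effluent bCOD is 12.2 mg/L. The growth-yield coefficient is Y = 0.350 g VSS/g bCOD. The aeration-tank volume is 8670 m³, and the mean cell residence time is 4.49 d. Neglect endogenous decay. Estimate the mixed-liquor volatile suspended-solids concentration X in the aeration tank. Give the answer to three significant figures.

X ≈ 1540 mg/L

Without decay, X = Y Q (S₀−S) θ_c / V = 0.350 × 24500 × (358 − 12.2) × 4.49 / 8670 = 1536 mg/L.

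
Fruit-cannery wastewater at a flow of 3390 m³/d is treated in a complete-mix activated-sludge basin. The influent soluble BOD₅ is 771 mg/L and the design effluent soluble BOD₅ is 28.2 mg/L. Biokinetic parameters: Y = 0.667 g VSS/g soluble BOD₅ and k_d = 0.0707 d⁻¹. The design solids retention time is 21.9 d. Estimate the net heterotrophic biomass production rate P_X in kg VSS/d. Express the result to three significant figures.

P_X ≈ 659 kg VSS/d

The observed yield is Y_obs = Y/(1 + k_d·θ_c) = 0.667 / (1 + 0.0707 × 21.9) = 0.667 / 2.548 = 0.2617 g VSS per g soluble BOD₅ removed.
Substrate removed = Q·(S₀ − S) = 3390 m³/d × (771 − 28.2) g/m³ = 2.52×10^6 g/d = 2518 kg/d.
P_X = Y_obs · Q(S₀ − S) = 0.2617 × 2518 = 659.1 kg VSS/d.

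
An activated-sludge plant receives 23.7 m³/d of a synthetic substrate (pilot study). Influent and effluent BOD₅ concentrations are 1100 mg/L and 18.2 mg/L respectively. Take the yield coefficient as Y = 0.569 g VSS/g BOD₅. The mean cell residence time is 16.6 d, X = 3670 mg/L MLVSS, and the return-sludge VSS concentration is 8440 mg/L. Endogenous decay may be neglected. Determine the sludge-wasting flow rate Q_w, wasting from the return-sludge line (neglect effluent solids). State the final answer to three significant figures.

Q_w ≈ 1.73 m³/d

V·X = Y·Q·ΔS·θ_c gives V = 0.569 × 23.7 × (1100 − 18.2) × 16.6 / 3670 = 65.99 m³.
θ_c = V·X/(Q_w·X_r) when wasting from the recycle, so Q_w = V·X/(θ_c·X_r) = 65.99 × 3670 / (16.6 × 8440) = 1.728 m³/d.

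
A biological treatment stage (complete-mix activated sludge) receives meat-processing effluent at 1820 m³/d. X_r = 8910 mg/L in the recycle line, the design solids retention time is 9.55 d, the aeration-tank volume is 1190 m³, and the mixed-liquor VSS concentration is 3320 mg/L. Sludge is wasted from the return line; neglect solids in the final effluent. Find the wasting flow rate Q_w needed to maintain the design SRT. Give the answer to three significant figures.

Wasting from the return line (neglecting effluent solids): Q_w = V·X / (θ_c·X_r) = 1190 × 3320 / (9.55 × 8910) = 46.43 m³/d.

Q_w ≈ 46.4 m³/d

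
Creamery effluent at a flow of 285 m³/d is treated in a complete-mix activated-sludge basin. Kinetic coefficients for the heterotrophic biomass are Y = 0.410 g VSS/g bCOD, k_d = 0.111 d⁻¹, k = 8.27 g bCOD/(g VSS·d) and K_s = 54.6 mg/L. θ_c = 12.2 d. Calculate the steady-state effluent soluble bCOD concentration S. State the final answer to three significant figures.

S ≈ 3.29 mg/L

For a completely mixed reactor with recycle the Lawrence–McCarty relation gives S = K_s·(1 + k_d·θ_c) / [θ_c·(Y·k − k_d) − 1] = 54.6 × (1 + 0.111 × 12.2) / [12.2 × (0.410 × 8.27 − 0.111) − 1] = 128.5 / 39.01 = 3.295 mg/L.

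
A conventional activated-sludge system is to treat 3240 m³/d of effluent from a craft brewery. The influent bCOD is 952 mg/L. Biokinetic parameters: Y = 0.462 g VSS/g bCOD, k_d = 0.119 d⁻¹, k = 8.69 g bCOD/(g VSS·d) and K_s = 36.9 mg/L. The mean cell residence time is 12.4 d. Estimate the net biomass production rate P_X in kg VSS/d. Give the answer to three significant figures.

Effluent substrate depends only on kinetics and SRT: S = K_s(1 + k_d θ_c) / [θ_c(Yk − k_d) − 1] = 36.9 × (1 + 0.119 × 12.4) / [12.4 × (0.462 × 8.69 − 0.119) − 1] = 91.35 / 47.31 = 1.931 mg/L.
Observed yield with endogenous decay: Y_obs = Y / (1 + k_d·θ_c) = 0.462 / (1 + 0.119 × 12.4) = 0.462 / 2.476 = 0.1866 g VSS/g bCOD.
ΔS = 952 − 1.93 = 950.1 mg/L, so the substrate removal rate is 3240 × 950.1/1000 = 3078 kg bCOD/d.
Net biomass production P_X = Y_obs × Q·(S₀ − S) = 0.1866 × 3078 = 574.5 kg VSS/d.

P_X ≈ 574 kg VSS/d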